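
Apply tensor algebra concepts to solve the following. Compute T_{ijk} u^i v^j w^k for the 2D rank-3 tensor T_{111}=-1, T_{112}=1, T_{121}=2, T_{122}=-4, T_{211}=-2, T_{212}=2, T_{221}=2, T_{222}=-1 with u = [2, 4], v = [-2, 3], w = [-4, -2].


S = sum over i,j,k of T_{ijk} u_i v_j w_k. Expanding all 8 terms:
T_{111}*u_1*v_1*w_1 = -1*2*-2*-4 = -16  (running total: -16)
T_{112}*u_1*v_1*w_2 = 1*2*-2*-2 = 8  (running total: -8)
T_{121}*u_1*v_2*w_1 = 2*2*3*-4 = -48  (running total: -56)
T_{122}*u_1*v_2*w_2 = -4*2*3*-2 = 48  (running total: -8)
T_{211}*u_2*v_1*w_1 = -2*4*-2*-4 = -64  (running total: -72)
T_{212}*u_2*v_1*w_2 = 2*4*-2*-2 = 32  (running total: -40)
T_{221}*u_2*v_2*w_1 = 2*4*3*-4 = -96  (running total: -136)
T_{222}*u_2*v_2*w_2 = -1*4*3*-2 = 24  (running total: -112)
S = -112

-112


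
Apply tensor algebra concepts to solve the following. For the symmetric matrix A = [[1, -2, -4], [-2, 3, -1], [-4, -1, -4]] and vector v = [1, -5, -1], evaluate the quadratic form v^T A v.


First compute Av:
(Av)_1 = 1*1 + -2*-5 + -4*-1 = 15
(Av)_2 = -2*1 + 3*-5 + -1*-1 = -16
(Av)_3 = -4*1 + -1*-5 + -4*-1 = 5
Av = [15, -16, 5]
Then v^T (Av) = 1*15 + -5*-16 + -1*5
= 15 + 80 + -5 = 90

90


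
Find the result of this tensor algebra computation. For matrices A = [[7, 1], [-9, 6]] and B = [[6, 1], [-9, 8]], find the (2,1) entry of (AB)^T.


(AB)^T_{ij} = (AB)_{ji} = sum_k A_{jk} B_{ki}.
For i=2, j=1 we need (AB)_{12}:
A_{11} * B_{12} = 7 * 1 = 7
A_{12} * B_{22} = 1 * 8 = 8
Sum = 7 + 8 = 15

15


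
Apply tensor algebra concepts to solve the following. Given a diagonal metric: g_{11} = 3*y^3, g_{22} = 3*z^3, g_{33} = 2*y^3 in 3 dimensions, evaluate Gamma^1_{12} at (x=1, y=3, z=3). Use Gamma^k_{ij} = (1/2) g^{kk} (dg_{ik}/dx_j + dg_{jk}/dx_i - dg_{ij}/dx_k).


For a diagonal metric, Gamma^k_{ij} = (1/2) g^{kk} (dg_{ik}/dx_j + dg_{jk}/dx_i - dg_{ij}/dx_k).
The metric is diagonal, so g_{ab} = 0 for a != b.
At the given point: g_{11} = 81, g_{22} = 81, g_{33} = 54
g^{11} = 1/81
dg_{11}/dx_2 = dg_{11}/dx_2 = 81
dg_{21}/dx_1 = 0 (off-diagonal)
dg_{12}/dx_1 = 0 (off-diagonal)
Numerator = 81 + 0 - 0 = 81
Gamma^1_{12} = 81 / (2 * 81) = 1/2

1/2


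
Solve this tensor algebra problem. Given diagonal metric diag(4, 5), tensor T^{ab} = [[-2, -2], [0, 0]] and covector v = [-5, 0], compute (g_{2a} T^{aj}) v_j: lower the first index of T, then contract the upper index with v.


Step 1: lower the first index. For a diagonal metric, g_{ia} T^{aj} = g_{ii} T^{ij} (no sum on i).
g_{22} = 5
S_2{}^1 = 5 * T^{21} = 5 * 0 = 0
S_2{}^2 = 5 * T^{22} = 5 * 0 = 0
Step 2: contract S_2{}^j with v_j.
S_2{}^1 * v_1 = 0 * -5 = 0
S_2{}^2 * v_2 = 0 * 0 = 0
Result = 0 + 0 = 0

0


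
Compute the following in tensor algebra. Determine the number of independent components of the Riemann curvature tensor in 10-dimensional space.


The Riemann tensor in d dimensions has d^2(d^2 - 1)/12 independent components.
d = 10, so d^2 = 100
d^2 - 1 = 99
d^2(d^2 - 1) = 100 * 99 = 9900
Divide by 12: 9900 / 12 = 825

825


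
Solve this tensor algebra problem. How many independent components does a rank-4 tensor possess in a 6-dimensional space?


The number of components of a rank-r tensor in d dimensions is d^r.
Here d = 6 and r = 4.
6^4 = 1296

1296


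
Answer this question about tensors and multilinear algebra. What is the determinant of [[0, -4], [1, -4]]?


For a 2x2 matrix [[a, b], [c, d]], det = a*d - b*c.
a = 0, b = -4, c = 1, d = -4
a*d = 0 * -4 = 0
b*c = -4 * 1 = -4
det = 0 - -4 = 4

4


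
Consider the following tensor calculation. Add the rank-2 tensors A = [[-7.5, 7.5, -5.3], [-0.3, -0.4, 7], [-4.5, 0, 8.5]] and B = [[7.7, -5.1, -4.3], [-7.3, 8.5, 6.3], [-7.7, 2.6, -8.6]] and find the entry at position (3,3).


Tensor addition is component-wise: (A + B)_{ij} = A_{ij} + B_{ij}.
A_{33} = 8.5
B_{33} = -8.6
(A + B)_{33} = 8.5 + -8.6 = -0.1

-0.1


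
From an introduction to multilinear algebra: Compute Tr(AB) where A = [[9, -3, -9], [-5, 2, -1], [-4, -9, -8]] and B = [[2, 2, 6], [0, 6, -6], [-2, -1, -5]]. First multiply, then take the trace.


Tr(AB) = sum_i (AB)_{ii} where (AB)_{ii} = sum_k A_{ik} B_{ki}.
(AB)_{11} = 9*2 + -3*0 + -9*-2 = 36
(AB)_{22} = -5*2 + 2*6 + -1*-1 = 3
(AB)_{33} = -4*6 + -9*-6 + -8*-5 = 70
Tr(AB) = 36 + 3 + 70 = 109

109


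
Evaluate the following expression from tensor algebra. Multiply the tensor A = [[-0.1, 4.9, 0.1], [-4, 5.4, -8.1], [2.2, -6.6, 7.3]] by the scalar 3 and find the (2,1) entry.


Scalar multiplication: (cA)_{ij} = c * A_{ij}.
c = 3
A_{21} = -4
(cA)_{21} = 3 * -4 = -12

-12


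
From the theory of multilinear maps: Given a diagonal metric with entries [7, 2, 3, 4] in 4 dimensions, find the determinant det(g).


For a diagonal metric, the determinant is the product of diagonal entries.
Diagonal entries: 7, 2, 3, 4
det(g) = 7 * 2 * 3 * 4 = 168

168


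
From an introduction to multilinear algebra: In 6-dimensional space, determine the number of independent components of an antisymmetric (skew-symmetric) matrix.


An antisymmetric rank-2 tensor satisfies A_{ij} = -A_{ji}, so diagonal entries are zero.
The independent components are the upper-triangular entries: C(n, 2) = n(n-1)/2.
n = 6
C(6, 2) = 6 * 5 / 2 = 30 / 2 = 15

15


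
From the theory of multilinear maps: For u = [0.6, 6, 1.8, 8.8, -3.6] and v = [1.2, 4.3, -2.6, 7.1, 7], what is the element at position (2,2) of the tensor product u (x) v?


The outer product entry T_{ij} = u_i * v_j.
We need i=2, j=2.
u_2 = 6, v_2 = 4.3
T_{2,2} = 6 * 4.3 = 25.8

25.8


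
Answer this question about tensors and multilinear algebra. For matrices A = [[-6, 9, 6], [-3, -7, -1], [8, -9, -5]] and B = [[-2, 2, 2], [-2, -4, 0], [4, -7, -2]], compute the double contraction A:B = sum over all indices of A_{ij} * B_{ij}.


A:B = sum over all i,j of A_{ij} * B_{ij}.
Row 1: -6*-2=12, 9*2=18, 6*2=12 => row sum = 42
Row 2: -3*-2=6, -7*-4=28, -1*0=0 => row sum = 34
Row 3: 8*4=32, -9*-7=63, -5*-2=10 => row sum = 105
Total = 42 + 34 + 105 = 181

181


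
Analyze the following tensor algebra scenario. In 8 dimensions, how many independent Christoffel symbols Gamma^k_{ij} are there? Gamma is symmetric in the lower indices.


Christoffel symbols Gamma^k_{ij} are symmetric in i,j, so there are d * d(d+1)/2 independent symbols.
d = 8
d(d+1)/2 = 8 * 9 / 2 = 36
Total = 8 * 36 = 288

288


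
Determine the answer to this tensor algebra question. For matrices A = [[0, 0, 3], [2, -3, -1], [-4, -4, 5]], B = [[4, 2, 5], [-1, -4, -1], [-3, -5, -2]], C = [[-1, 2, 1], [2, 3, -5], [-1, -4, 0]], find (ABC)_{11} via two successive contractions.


(ABC)_{11} = sum_m (AB)_{1m} C_{m1}. First compute row 1 of AB.
(AB)_{11} = 0*4 + 0*-1 + 3*-3 = -9
(AB)_{12} = 0*2 + 0*-4 + 3*-5 = -15
(AB)_{13} = 0*5 + 0*-1 + 3*-2 = -6
Now contract with column 1 of C:
(AB)_{11} * C_{11} = -9 * -1 = 9
(AB)_{12} * C_{21} = -15 * 2 = -30
(AB)_{13} * C_{31} = -6 * -1 = 6
(ABC)_{11} = 9 + -30 + 6 = -15

-15


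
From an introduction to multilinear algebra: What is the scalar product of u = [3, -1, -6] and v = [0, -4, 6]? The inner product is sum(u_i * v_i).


The inner product u . v = sum of u_i * v_i.
Term-by-term: 3 * 0, -1 * -4, -6 * 6
Products: 0, 4, -36
Sum = 0 + 4 + -36 = -32

-32


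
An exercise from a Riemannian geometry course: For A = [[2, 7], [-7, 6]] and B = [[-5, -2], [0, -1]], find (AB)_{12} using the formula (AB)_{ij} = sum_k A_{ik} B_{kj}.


(AB)_{ij} = sum_k A_{ik} B_{kj}.
For i=1, j=2:
A_{11} * B_{12} = 2 * -2 = -4
A_{12} * B_{22} = 7 * -1 = -7
Sum = -4 + -7 = -11

-11


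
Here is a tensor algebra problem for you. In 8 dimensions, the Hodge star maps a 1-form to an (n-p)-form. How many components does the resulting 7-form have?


The Hodge dual of a p-form on an n-dimensional manifold is an (n-p)-form.
n = 8, p = 1, so dual degree = 8 - 1 = 7
The number of components is C(n, n-p) = C(8, 7) = 8

8


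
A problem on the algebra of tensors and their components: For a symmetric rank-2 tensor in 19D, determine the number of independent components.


A symmetric rank-2 tensor in d dimensions has d(d+1)/2 independent components.
d = 19
d(d+1)/2 = 19 * 20 / 2 = 380 / 2 = 190

190


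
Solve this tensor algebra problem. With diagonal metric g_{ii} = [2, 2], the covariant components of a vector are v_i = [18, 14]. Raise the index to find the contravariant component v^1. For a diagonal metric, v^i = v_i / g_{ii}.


To raise an index with a diagonal metric: v^i = v_i / g_{ii}.
For index 1: v_1 = 18, g_{11} = 2
v^1 = 18 / 2 = 9

9


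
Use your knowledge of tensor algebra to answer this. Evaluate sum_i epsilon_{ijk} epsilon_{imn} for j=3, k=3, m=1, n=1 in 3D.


Using the identity: epsilon_{ijk} epsilon_{imn} = delta_{jm} delta_{kn} - delta_{jn} delta_{km}.
delta_{31} = 0
delta_{31} = 0
delta_{31} = 0
delta_{31} = 0
Result = 0 * 0 - 0 * 0 = 0 - 0 = 0

0


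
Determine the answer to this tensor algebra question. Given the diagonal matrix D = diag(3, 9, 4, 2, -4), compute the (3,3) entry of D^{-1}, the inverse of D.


For a diagonal matrix, the inverse has entries (D^{-1})_{ii} = 1/d_{ii}.
The diagonal entries are: d_{11} = 3, d_{22} = 9, d_{33} = 4, d_{44} = 2, d_{55} = -4
We need (D^{-1})_{33} = 1/d_{33} = 1/4 = 1/4

1/4


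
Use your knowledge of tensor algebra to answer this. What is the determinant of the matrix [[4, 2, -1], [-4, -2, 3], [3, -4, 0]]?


Expanding along the first row, det(A) = a11*M_11 - a12*M_12 + a13*M_13, where M_1j is the (1,j) minor.
Minor M_11 = -2*0 - 3*-4 = 12
Minor M_12 = -4*0 - 3*3 = -9
Minor M_13 = -4*-4 - -2*3 = 22
det = 4*(12) - 2*(-9) + -1*(22)
    = 48 - -18 + -22
    = 44

44


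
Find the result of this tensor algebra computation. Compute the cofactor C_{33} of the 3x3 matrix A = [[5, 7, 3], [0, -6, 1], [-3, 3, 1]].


To find cofactor C_{33}, delete row 3 and column 3.
The resulting 2x2 submatrix is: [[5, 7], [0, -6]]
Minor M_{33} = 5*-6 - 7*0
  = -30 - 0 = -30
Sign = (-1)^(3+3) = (-1)^6 = 1
Cofactor C_{33} = 1 * -30 = -30

-30


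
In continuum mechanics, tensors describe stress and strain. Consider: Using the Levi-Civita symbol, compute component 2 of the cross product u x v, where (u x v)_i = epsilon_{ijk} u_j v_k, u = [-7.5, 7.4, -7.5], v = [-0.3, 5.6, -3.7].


(u x v)_2 = sum_{j,k} epsilon_{2jk} u_j v_k. Only permutations of (1,2,3) contribute; the two non-zero terms are:
eps_{213} u_1 v_3 = -1 * -7.5 * -3.7 = -27.75
eps_{231} u_3 v_1 = 1 * -7.5 * -0.3 = 2.25
(u x v)_2 = -25.5

-25.5


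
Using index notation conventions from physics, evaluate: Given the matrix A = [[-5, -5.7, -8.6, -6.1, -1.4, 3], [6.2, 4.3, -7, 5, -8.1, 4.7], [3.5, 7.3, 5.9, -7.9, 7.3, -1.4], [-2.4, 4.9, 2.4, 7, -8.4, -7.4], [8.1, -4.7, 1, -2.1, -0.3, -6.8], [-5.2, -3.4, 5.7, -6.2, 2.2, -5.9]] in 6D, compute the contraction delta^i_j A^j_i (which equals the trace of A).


The contraction (trace) of a rank-2 tensor is the sum of its diagonal elements.
Diagonal entries: A[1,1] = -5, A[2,2] = 4.3, A[3,3] = 5.9, A[4,4] = 7, A[5,5] = -0.3, A[6,6] = -5.9
Tr(A) = -5 + 4.3 + 5.9 + 7 + -0.3 + -5.9 = 6

6


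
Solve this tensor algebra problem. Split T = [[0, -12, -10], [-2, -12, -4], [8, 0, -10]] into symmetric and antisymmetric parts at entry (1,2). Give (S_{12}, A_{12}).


T_{12} = -12
T_{21} = -2
S_{12} = (-12 + -2)/2 = -14/2 = -7
A_{12} = (-12 - -2)/2 = -10/2 = -5
Check: S + A = -7 + -5 = -12 = T_{12}.

(-7, -5)


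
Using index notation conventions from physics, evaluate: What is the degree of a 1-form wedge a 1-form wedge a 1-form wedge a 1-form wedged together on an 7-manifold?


The degree of a wedge product is the sum of the degrees of the individual forms.
Degrees: 1, 1, 1, 1
Total degree = 1 + 1 + 1 + 1 = 4

4


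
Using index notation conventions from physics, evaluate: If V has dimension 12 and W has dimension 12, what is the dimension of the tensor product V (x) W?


The dimension of a tensor product is the product of dimensions.
dim(V) = 12, dim(W) = 12
dim(V (x) W) = 12 * 12 = 144

144


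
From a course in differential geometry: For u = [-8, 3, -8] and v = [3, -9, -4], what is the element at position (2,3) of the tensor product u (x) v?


The outer product entry T_{ij} = u_i * v_j.
We need i=2, j=3.
u_2 = 3, v_3 = -4
T_{2,3} = 3 * -4 = -12

-12


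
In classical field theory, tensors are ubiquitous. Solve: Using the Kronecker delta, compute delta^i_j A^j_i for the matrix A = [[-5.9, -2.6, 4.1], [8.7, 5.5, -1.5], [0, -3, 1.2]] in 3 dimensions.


The contraction (trace) of a rank-2 tensor is the sum of its diagonal elements.
Diagonal entries: A[1,1] = -5.9, A[2,2] = 5.5, A[3,3] = 1.2
Tr(A) = -5.9 + 5.5 + 1.2 = 0.8

0.8


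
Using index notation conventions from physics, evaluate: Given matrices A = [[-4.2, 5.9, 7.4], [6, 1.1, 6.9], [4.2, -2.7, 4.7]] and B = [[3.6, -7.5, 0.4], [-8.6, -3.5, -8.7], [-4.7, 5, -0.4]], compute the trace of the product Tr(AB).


Tr(AB) = sum_i (AB)_{ii} where (AB)_{ii} = sum_k A_{ik} B_{ki}.
(AB)_{11} = -4.2*3.6 + 5.9*-8.6 + 7.4*-4.7 = -100.64
(AB)_{22} = 6*-7.5 + 1.1*-3.5 + 6.9*5 = -14.35
(AB)_{33} = 4.2*0.4 + -2.7*-8.7 + 4.7*-0.4 = 23.29
Tr(AB) = -100.64 + -14.35 + 23.29 = -91.7

-91.7


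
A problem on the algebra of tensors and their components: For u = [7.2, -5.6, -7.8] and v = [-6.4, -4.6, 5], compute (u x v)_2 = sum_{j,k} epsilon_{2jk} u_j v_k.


(u x v)_2 = sum_{j,k} epsilon_{2jk} u_j v_k. Only permutations of (1,2,3) contribute; the two non-zero terms are:
eps_{213} u_1 v_3 = -1 * 7.2 * 5 = -36
eps_{231} u_3 v_1 = 1 * -7.8 * -6.4 = 49.92
(u x v)_2 = 13.92

13.92


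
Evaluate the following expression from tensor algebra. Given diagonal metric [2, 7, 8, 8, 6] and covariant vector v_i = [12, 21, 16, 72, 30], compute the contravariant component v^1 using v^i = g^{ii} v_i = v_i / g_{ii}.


To raise an index with a diagonal metric: v^i = v_i / g_{ii}.
For index 1: v_1 = 12, g_{11} = 2
v^1 = 12 / 2 = 6

6


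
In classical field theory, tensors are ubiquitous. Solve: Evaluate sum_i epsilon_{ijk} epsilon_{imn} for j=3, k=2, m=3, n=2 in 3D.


Using the identity: epsilon_{ijk} epsilon_{imn} = delta_{jm} delta_{kn} - delta_{jn} delta_{km}.
delta_{33} = 1
delta_{22} = 1
delta_{32} = 0
delta_{23} = 0
Result = 1 * 1 - 0 * 0 = 1 - 0 = 1

1


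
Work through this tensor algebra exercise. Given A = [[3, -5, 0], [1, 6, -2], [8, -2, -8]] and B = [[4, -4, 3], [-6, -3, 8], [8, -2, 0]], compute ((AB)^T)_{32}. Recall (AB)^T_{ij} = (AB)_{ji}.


(AB)^T_{ij} = (AB)_{ji} = sum_k A_{jk} B_{ki}.
For i=3, j=2 we need (AB)_{23}:
A_{21} * B_{13} = 1 * 3 = 3
A_{22} * B_{23} = 6 * 8 = 48
A_{23} * B_{33} = -2 * 0 = 0
Sum = 3 + 48 + 0 = 51

51


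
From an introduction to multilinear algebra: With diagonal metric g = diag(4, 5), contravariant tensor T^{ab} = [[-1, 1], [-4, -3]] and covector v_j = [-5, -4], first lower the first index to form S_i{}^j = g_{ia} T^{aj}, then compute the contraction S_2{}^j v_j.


Step 1: lower the first index. For a diagonal metric, g_{ia} T^{aj} = g_{ii} T^{ij} (no sum on i).
g_{22} = 5
S_2{}^1 = 5 * T^{21} = 5 * -4 = -20
S_2{}^2 = 5 * T^{22} = 5 * -3 = -15
Step 2: contract S_2{}^j with v_j.
S_2{}^1 * v_1 = -20 * -5 = 100
S_2{}^2 * v_2 = -15 * -4 = 60
Result = 100 + 60 = 160

160


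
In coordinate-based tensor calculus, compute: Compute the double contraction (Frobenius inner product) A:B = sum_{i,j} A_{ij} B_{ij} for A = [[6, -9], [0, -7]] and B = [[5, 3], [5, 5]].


A:B = sum over all i,j of A_{ij} * B_{ij}.
Row 1: 6*5=30, -9*3=-27 => row sum = 3
Row 2: 0*5=0, -7*5=-35 => row sum = -35
Total = 3 + -35 = -32

-32


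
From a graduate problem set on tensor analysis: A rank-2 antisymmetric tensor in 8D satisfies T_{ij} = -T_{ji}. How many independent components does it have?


An antisymmetric rank-2 tensor satisfies A_{ij} = -A_{ji}, so diagonal entries are zero.
The independent components are the upper-triangular entries: C(n, 2) = n(n-1)/2.
n = 8
C(8, 2) = 8 * 7 / 2 = 56 / 2 = 28

28


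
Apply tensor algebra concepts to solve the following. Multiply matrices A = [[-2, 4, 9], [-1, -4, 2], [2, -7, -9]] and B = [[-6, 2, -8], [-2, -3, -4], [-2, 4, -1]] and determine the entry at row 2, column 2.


(AB)_{ij} = sum_k A_{ik} B_{kj}.
For i=2, j=2:
A_{21} * B_{12} = -1 * 2 = -2
A_{22} * B_{22} = -4 * -3 = 12
A_{23} * B_{32} = 2 * 4 = 8
Sum = -2 + 12 + 8 = 18

18


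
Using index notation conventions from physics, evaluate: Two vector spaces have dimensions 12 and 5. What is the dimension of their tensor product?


The dimension of a tensor product is the product of dimensions.
dim(V) = 12, dim(W) = 5
dim(V (x) W) = 12 * 5 = 60

60


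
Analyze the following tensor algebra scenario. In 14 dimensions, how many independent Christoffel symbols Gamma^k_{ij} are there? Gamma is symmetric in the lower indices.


Christoffel symbols Gamma^k_{ij} are symmetric in i,j, so there are d * d(d+1)/2 independent symbols.
d = 14
d(d+1)/2 = 14 * 15 / 2 = 105
Total = 14 * 105 = 1470

1470


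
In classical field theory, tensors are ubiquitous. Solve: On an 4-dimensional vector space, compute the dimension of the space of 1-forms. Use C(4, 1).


The dimension of the space of p-forms on an n-dimensional space is C(n, p).
n = 4, p = 1
C(4, 1) = 4! / (1! * 3!) = 4

4


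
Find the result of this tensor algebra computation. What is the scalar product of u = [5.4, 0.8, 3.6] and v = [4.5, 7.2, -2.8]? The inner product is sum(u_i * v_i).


The inner product u . v = sum of u_i * v_i.
Term-by-term: 5.4 * 4.5, 0.8 * 7.2, 3.6 * -2.8
Products: 24.3, 5.76, -10.08
Sum = 24.3 + 5.76 + -10.08 = 19.98

19.98


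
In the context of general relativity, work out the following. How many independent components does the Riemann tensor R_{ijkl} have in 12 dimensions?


The Riemann tensor in d dimensions has d^2(d^2 - 1)/12 independent components.
d = 12, so d^2 = 144
d^2 - 1 = 143
d^2(d^2 - 1) = 144 * 143 = 20592
Divide by 12: 20592 / 12 = 1716

1716


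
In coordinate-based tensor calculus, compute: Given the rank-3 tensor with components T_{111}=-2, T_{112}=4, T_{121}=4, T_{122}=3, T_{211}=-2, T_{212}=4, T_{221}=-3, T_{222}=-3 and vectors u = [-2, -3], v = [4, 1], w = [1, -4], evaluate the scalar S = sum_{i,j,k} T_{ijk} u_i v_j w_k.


S = sum over i,j,k of T_{ijk} u_i v_j w_k. Expanding all 8 terms:
T_{111}*u_1*v_1*w_1 = -2*-2*4*1 = 16  (running total: 16)
T_{112}*u_1*v_1*w_2 = 4*-2*4*-4 = 128  (running total: 144)
T_{121}*u_1*v_2*w_1 = 4*-2*1*1 = -8  (running total: 136)
T_{122}*u_1*v_2*w_2 = 3*-2*1*-4 = 24  (running total: 160)
T_{211}*u_2*v_1*w_1 = -2*-3*4*1 = 24  (running total: 184)
T_{212}*u_2*v_1*w_2 = 4*-3*4*-4 = 192  (running total: 376)
T_{221}*u_2*v_2*w_1 = -3*-3*1*1 = 9  (running total: 385)
T_{222}*u_2*v_2*w_2 = -3*-3*1*-4 = -36  (running total: 349)
S = 349

349


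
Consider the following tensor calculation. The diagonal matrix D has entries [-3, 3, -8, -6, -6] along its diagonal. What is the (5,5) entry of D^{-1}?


For a diagonal matrix, the inverse has entries (D^{-1})_{ii} = 1/d_{ii}.
The diagonal entries are: d_{11} = -3, d_{22} = 3, d_{33} = -8, d_{44} = -6, d_{55} = -6
We need (D^{-1})_{55} = 1/d_{55} = 1/-6 = -1/6

-1/6


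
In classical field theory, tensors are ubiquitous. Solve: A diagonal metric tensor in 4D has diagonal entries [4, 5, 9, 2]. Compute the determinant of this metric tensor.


For a diagonal metric, the determinant is the product of diagonal entries.
Diagonal entries: 4, 5, 9, 2
det(g) = 4 * 5 * 9 * 2 = 360

360


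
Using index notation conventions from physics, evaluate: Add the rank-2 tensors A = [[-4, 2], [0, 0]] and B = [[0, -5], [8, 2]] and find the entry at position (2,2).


Tensor addition is component-wise: (A + B)_{ij} = A_{ij} + B_{ij}.
A_{22} = 0
B_{22} = 2
(A + B)_{22} = 0 + 2 = 2

2


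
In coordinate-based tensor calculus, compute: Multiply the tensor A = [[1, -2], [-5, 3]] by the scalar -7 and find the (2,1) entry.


Scalar multiplication: (cA)_{ij} = c * A_{ij}.
c = -7
A_{21} = -5
(cA)_{21} = -7 * -5 = 35

35


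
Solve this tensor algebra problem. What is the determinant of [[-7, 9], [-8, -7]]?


For a 2x2 matrix [[a, b], [c, d]], det = a*d - b*c.
a = -7, b = 9, c = -8, d = -7
a*d = -7 * -7 = 49
b*c = 9 * -8 = -72
det = 49 - -72 = 121

121


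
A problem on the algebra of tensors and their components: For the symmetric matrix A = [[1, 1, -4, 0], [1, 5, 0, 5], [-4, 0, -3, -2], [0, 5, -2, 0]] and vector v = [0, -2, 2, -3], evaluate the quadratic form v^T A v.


First compute Av:
(Av)_1 = 1*0 + 1*-2 + -4*2 + 0*-3 = -10
(Av)_2 = 1*0 + 5*-2 + 0*2 + 5*-3 = -25
(Av)_3 = -4*0 + 0*-2 + -3*2 + -2*-3 = 0
(Av)_4 = 0*0 + 5*-2 + -2*2 + 0*-3 = -14
Av = [-10, -25, 0, -14]
Then v^T (Av) = 0*-10 + -2*-25 + 2*0 + -3*-14
= 0 + 50 + 0 + 42 = 92

92


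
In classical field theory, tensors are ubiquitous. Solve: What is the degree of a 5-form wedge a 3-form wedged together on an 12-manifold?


The degree of a wedge product is the sum of the degrees of the individual forms.
Degrees: 5, 3
Total degree = 5 + 3 = 8

8


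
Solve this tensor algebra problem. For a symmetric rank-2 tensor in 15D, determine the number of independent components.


A symmetric rank-2 tensor in d dimensions has d(d+1)/2 independent components.
d = 15
d(d+1)/2 = 15 * 16 / 2 = 240 / 2 = 120

120


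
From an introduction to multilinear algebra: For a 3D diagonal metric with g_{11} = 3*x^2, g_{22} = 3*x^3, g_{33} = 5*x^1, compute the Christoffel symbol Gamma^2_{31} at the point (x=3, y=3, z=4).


For a diagonal metric, Gamma^k_{ij} = (1/2) g^{kk} (dg_{ik}/dx_j + dg_{jk}/dx_i - dg_{ij}/dx_k).
The metric is diagonal, so g_{ab} = 0 for a != b.
At the given point: g_{11} = 27, g_{22} = 81, g_{33} = 15
g^{22} = 1/81
dg_{32}/dx_1 = 0 (off-diagonal)
dg_{12}/dx_3 = 0 (off-diagonal)
dg_{31}/dx_2 = 0 (off-diagonal)
Numerator = 0 + 0 - 0 = 0
Gamma^2_{31} = 0 / (2 * 81) = 0

0


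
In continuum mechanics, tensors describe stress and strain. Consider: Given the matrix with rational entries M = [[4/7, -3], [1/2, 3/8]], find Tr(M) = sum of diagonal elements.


The trace is the sum of diagonal entries.
Diagonal: M[1,1] = 4/7, M[2,2] = 3/8
Tr(M) = 4/7 + 3/8
Computing step by step:
After adding M[1,1]: 4/7
After adding M[2,2]: 53/56
Tr(M) = 53/56

53/56


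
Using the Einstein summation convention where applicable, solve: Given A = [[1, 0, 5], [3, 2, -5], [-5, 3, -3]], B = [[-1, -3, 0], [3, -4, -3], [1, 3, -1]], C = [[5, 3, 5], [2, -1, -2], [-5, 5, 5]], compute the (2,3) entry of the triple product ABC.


(ABC)_{23} = sum_m (AB)_{2m} C_{m3}. First compute row 2 of AB.
(AB)_{21} = 3*-1 + 2*3 + -5*1 = -2
(AB)_{22} = 3*-3 + 2*-4 + -5*3 = -32
(AB)_{23} = 3*0 + 2*-3 + -5*-1 = -1
Now contract with column 3 of C:
(AB)_{21} * C_{13} = -2 * 5 = -10
(AB)_{22} * C_{23} = -32 * -2 = 64
(AB)_{23} * C_{33} = -1 * 5 = -5
(ABC)_{23} = -10 + 64 + -5 = 49

49


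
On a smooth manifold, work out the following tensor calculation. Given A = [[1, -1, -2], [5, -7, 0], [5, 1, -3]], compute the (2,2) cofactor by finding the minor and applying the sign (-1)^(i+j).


To find cofactor C_{22}, delete row 2 and column 2.
The resulting 2x2 submatrix is: [[1, -2], [5, -3]]
Minor M_{22} = 1*-3 - -2*5
  = -3 - -10 = 7
Sign = (-1)^(2+2) = (-1)^4 = 1
Cofactor C_{22} = 1 * 7 = 7

7


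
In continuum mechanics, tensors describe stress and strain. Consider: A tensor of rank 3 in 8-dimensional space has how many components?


The number of components of a rank-r tensor in d dimensions is d^r.
Here d = 8 and r = 3.
8^3 = 512

512


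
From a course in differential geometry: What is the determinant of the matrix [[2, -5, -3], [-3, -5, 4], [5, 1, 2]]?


Expanding along the first row, det(A) = a11*M_11 - a12*M_12 + a13*M_13, where M_1j is the (1,j) minor.
Minor M_11 = -5*2 - 4*1 = -14
Minor M_12 = -3*2 - 4*5 = -26
Minor M_13 = -3*1 - -5*5 = 22
det = 2*(-14) - -5*(-26) + -3*(22)
    = -28 - 130 + -66
    = -224

-224


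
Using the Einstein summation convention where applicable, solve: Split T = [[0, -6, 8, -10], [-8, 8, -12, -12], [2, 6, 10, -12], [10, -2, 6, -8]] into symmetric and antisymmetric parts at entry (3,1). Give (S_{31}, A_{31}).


T_{31} = 2
T_{13} = 8
S_{31} = (2 + 8)/2 = 10/2 = 5
A_{31} = (2 - 8)/2 = -6/2 = -3
Check: S + A = 5 + -3 = 2 = T_{31}.

(5, -3)


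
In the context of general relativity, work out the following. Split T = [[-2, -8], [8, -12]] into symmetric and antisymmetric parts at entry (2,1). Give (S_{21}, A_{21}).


T_{21} = 8
T_{12} = -8
S_{21} = (8 + -8)/2 = 0/2 = 0
A_{21} = (8 - -8)/2 = 16/2 = 8
Check: S + A = 0 + 8 = 8 = T_{21}.

(0, 8)


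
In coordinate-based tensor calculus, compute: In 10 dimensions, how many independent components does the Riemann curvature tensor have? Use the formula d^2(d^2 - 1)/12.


The Riemann tensor in d dimensions has d^2(d^2 - 1)/12 independent components.
d = 10, so d^2 = 100
d^2 - 1 = 99
d^2(d^2 - 1) = 100 * 99 = 9900
Divide by 12: 9900 / 12 = 825

825


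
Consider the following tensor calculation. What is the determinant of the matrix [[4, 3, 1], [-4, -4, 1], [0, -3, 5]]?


Expanding along the first row, det(A) = a11*M_11 - a12*M_12 + a13*M_13, where M_1j is the (1,j) minor.
Minor M_11 = -4*5 - 1*-3 = -17
Minor M_12 = -4*5 - 1*0 = -20
Minor M_13 = -4*-3 - -4*0 = 12
det = 4*(-17) - 3*(-20) + 1*(12)
    = -68 - -60 + 12
    = 4

4


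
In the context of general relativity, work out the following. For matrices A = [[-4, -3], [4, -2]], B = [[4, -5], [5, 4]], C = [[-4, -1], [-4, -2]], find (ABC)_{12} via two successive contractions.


(ABC)_{12} = sum_m (AB)_{1m} C_{m2}. First compute row 1 of AB.
(AB)_{11} = -4*4 + -3*5 = -31
(AB)_{12} = -4*-5 + -3*4 = 8
Now contract with column 2 of C:
(AB)_{11} * C_{12} = -31 * -1 = 31
(AB)_{12} * C_{22} = 8 * -2 = -16
(ABC)_{12} = 31 + -16 = 15

15


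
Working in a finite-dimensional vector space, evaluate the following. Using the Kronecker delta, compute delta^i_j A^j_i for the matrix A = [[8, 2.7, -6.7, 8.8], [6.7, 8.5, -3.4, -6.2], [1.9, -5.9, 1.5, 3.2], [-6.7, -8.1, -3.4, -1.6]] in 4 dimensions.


The contraction (trace) of a rank-2 tensor is the sum of its diagonal elements.
Diagonal entries: A[1,1] = 8, A[2,2] = 8.5, A[3,3] = 1.5, A[4,4] = -1.6
Tr(A) = 8 + 8.5 + 1.5 + -1.6 = 16.4

16.4


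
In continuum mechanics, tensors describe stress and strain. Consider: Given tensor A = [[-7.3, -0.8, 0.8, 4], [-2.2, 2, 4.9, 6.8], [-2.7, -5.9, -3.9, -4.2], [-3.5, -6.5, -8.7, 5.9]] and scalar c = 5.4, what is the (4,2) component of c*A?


Scalar multiplication: (cA)_{ij} = c * A_{ij}.
c = 5.4
A_{42} = -6.5
(cA)_{42} = 5.4 * -6.5 = -35.1

-35.1


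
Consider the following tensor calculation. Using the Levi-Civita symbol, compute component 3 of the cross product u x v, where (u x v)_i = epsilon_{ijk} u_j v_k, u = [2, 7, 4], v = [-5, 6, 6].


(u x v)_3 = sum_{j,k} epsilon_{3jk} u_j v_k. Only permutations of (1,2,3) contribute; the two non-zero terms are:
eps_{312} u_1 v_2 = 1 * 2 * 6 = 12
eps_{321} u_2 v_1 = -1 * 7 * -5 = 35
(u x v)_3 = 47

47


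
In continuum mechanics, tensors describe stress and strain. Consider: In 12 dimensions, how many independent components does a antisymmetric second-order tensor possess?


A antisymmetric rank-2 tensor in d dimensions has d(d-1)/2 independent components.
d = 12
d(d-1)/2 = 12 * 11 / 2 = 132 / 2 = 66

66


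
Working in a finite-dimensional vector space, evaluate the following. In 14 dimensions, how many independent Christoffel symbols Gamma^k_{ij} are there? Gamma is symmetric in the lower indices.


Christoffel symbols Gamma^k_{ij} are symmetric in i,j, so there are d * d(d+1)/2 independent symbols.
d = 14
d(d+1)/2 = 14 * 15 / 2 = 105
Total = 14 * 105 = 1470

1470


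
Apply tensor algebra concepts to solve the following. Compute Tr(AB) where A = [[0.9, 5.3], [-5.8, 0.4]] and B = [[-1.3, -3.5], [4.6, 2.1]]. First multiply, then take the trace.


Tr(AB) = sum_i (AB)_{ii} where (AB)_{ii} = sum_k A_{ik} B_{ki}.
(AB)_{11} = 0.9*-1.3 + 5.3*4.6 = 23.21
(AB)_{22} = -5.8*-3.5 + 0.4*2.1 = 21.14
Tr(AB) = 23.21 + 21.14 = 44.35

44.35


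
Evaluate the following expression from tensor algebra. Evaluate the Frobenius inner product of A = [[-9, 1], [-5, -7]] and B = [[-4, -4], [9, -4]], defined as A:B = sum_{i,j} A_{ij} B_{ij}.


A:B = sum over all i,j of A_{ij} * B_{ij}.
Row 1: -9*-4=36, 1*-4=-4 => row sum = 32
Row 2: -5*9=-45, -7*-4=28 => row sum = -17
Total = 32 + -17 = 15

15


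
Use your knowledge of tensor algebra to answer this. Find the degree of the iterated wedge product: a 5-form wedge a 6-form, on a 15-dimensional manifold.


The degree of a wedge product is the sum of the degrees of the individual forms.
Degrees: 5, 6
Total degree = 5 + 6 = 11

11


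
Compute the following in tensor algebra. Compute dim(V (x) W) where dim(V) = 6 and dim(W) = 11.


The dimension of a tensor product is the product of dimensions.
dim(V) = 6, dim(W) = 11
dim(V (x) W) = 6 * 11 = 66

66


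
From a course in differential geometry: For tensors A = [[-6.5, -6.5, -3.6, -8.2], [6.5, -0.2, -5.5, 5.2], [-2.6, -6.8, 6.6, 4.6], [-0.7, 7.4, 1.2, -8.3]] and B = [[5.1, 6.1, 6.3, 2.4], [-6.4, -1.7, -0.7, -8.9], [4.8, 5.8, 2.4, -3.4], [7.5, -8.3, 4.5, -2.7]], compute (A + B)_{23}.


Tensor addition is component-wise: (A + B)_{ij} = A_{ij} + B_{ij}.
A_{23} = -5.5
B_{23} = -0.7
(A + B)_{23} = -5.5 + -0.7 = -6.2

-6.2


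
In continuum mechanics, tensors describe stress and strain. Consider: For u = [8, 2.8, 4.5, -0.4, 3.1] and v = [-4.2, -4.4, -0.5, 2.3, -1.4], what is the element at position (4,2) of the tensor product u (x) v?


The outer product entry T_{ij} = u_i * v_j.
We need i=4, j=2.
u_4 = -0.4, v_2 = -4.4
T_{4,2} = -0.4 * -4.4 = 1.76

1.76


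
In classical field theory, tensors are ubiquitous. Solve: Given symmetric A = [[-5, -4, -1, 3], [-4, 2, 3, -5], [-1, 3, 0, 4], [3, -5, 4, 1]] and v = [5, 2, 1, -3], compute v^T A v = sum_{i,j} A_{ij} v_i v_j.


First compute Av:
(Av)_1 = -5*5 + -4*2 + -1*1 + 3*-3 = -43
(Av)_2 = -4*5 + 2*2 + 3*1 + -5*-3 = 2
(Av)_3 = -1*5 + 3*2 + 0*1 + 4*-3 = -11
(Av)_4 = 3*5 + -5*2 + 4*1 + 1*-3 = 6
Av = [-43, 2, -11, 6]
Then v^T (Av) = 5*-43 + 2*2 + 1*-11 + -3*6
= -215 + 4 + -11 + -18 = -240

-240


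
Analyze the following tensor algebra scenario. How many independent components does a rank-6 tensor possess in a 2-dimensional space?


The number of components of a rank-r tensor in d dimensions is d^r.
Here d = 2 and r = 6.
2^6 = 64

64


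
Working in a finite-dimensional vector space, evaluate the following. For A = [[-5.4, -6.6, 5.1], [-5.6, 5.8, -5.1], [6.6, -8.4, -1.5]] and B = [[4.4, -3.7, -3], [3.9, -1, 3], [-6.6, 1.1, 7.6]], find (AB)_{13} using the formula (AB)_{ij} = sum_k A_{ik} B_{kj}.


(AB)_{ij} = sum_k A_{ik} B_{kj}.
For i=1, j=3:
A_{11} * B_{13} = -5.4 * -3 = 16.2
A_{12} * B_{23} = -6.6 * 3 = -19.8
A_{13} * B_{33} = 5.1 * 7.6 = 38.76
Sum = 16.2 + -19.8 + 38.76 = 35.16

35.16


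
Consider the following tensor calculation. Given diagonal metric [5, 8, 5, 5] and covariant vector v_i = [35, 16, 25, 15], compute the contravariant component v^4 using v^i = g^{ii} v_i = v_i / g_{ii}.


To raise an index with a diagonal metric: v^i = v_i / g_{ii}.
For index 4: v_4 = 15, g_{44} = 5
v^4 = 15 / 5 = 3

3


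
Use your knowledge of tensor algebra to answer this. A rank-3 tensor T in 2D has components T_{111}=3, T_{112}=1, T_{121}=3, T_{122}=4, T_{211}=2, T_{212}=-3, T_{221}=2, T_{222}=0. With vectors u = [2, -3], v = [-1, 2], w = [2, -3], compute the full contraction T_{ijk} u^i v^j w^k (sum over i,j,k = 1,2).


S = sum over i,j,k of T_{ijk} u_i v_j w_k. Expanding all 8 terms:
T_{111}*u_1*v_1*w_1 = 3*2*-1*2 = -12  (running total: -12)
T_{112}*u_1*v_1*w_2 = 1*2*-1*-3 = 6  (running total: -6)
T_{121}*u_1*v_2*w_1 = 3*2*2*2 = 24  (running total: 18)
T_{122}*u_1*v_2*w_2 = 4*2*2*-3 = -48  (running total: -30)
T_{211}*u_2*v_1*w_1 = 2*-3*-1*2 = 12  (running total: -18)
T_{212}*u_2*v_1*w_2 = -3*-3*-1*-3 = 27  (running total: 9)
T_{221}*u_2*v_2*w_1 = 2*-3*2*2 = -24  (running total: -15)
T_{222}*u_2*v_2*w_2 = 0*-3*2*-3 = 0  (running total: -15)
S = -15

-15


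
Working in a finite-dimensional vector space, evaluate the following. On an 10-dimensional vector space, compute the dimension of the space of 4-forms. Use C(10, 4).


The dimension of the space of p-forms on an n-dimensional space is C(n, p).
n = 10, p = 4
C(10, 4) = 10! / (4! * 6!) = 210

210


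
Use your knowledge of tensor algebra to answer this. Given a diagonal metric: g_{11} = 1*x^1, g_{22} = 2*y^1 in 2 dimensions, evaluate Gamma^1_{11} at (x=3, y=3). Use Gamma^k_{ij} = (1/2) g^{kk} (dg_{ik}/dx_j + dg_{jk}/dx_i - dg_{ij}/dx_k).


For a diagonal metric, Gamma^k_{ij} = (1/2) g^{kk} (dg_{ik}/dx_j + dg_{jk}/dx_i - dg_{ij}/dx_k).
The metric is diagonal, so g_{ab} = 0 for a != b.
At the given point: g_{11} = 3, g_{22} = 6
g^{11} = 1/3
dg_{11}/dx_1 = dg_{11}/dx_1 = 1
dg_{11}/dx_1 = dg_{11}/dx_1 = 1
dg_{11}/dx_1 = dg_{11}/dx_1 = 1
Numerator = 1 + 1 - 1 = 1
Gamma^1_{11} = 1 / (2 * 3) = 1/6

1/6


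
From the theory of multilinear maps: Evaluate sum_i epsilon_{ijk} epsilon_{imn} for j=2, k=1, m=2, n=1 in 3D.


Using the identity: epsilon_{ijk} epsilon_{imn} = delta_{jm} delta_{kn} - delta_{jn} delta_{km}.
delta_{22} = 1
delta_{11} = 1
delta_{21} = 0
delta_{12} = 0
Result = 1 * 1 - 0 * 0 = 1 - 0 = 1

1


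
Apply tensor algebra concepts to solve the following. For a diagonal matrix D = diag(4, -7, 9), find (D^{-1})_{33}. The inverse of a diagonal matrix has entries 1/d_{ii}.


For a diagonal matrix, the inverse has entries (D^{-1})_{ii} = 1/d_{ii}.
The diagonal entries are: d_{11} = 4, d_{22} = -7, d_{33} = 9
We need (D^{-1})_{33} = 1/d_{33} = 1/9 = 1/9

1/9


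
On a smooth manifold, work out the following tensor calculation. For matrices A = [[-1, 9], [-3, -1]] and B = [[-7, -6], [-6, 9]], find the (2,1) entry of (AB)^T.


(AB)^T_{ij} = (AB)_{ji} = sum_k A_{jk} B_{ki}.
For i=2, j=1 we need (AB)_{12}:
A_{11} * B_{12} = -1 * -6 = 6
A_{12} * B_{22} = 9 * 9 = 81
Sum = 6 + 81 = 87

87


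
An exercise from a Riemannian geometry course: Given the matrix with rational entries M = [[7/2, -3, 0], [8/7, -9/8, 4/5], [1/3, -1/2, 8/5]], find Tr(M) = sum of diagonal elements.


The trace is the sum of diagonal entries.
Diagonal: M[1,1] = 7/2, M[2,2] = -9/8, M[3,3] = 8/5
Tr(M) = 7/2 + -9/8 + 8/5
Computing step by step:
After adding M[1,1]: 7/2
After adding M[2,2]: 19/8
After adding M[3,3]: 159/40
Tr(M) = 159/40

159/40


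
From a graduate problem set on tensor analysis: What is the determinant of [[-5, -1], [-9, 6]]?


For a 2x2 matrix [[a, b], [c, d]], det = a*d - b*c.
a = -5, b = -1, c = -9, d = 6
a*d = -5 * 6 = -30
b*c = -1 * -9 = 9
det = -30 - 9 = -39

-39


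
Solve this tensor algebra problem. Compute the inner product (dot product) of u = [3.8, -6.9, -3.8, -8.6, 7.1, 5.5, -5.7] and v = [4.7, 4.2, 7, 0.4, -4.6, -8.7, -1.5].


The inner product u . v = sum of u_i * v_i.
Term-by-term: 3.8 * 4.7, -6.9 * 4.2, -3.8 * 7, -8.6 * 0.4, 7.1 * -4.6, 5.5 * -8.7, -5.7 * -1.5
Products: 17.86, -28.98, -26.6, -3.44, -32.66, -47.85, 8.55
Sum = 17.86 + -28.98 + -26.6 + -3.44 + -32.66 + -47.85 + 8.55 = -113.12

-113.12


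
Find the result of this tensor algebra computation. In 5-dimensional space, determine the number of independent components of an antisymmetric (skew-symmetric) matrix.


An antisymmetric rank-2 tensor satisfies A_{ij} = -A_{ji}, so diagonal entries are zero.
The independent components are the upper-triangular entries: C(n, 2) = n(n-1)/2.
n = 5
C(5, 2) = 5 * 4 / 2 = 20 / 2 = 10

10


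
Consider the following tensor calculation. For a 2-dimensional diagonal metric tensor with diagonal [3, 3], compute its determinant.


For a diagonal metric, the determinant is the product of diagonal entries.
Diagonal entries: 3, 3
det(g) = 3 * 3 = 9

9


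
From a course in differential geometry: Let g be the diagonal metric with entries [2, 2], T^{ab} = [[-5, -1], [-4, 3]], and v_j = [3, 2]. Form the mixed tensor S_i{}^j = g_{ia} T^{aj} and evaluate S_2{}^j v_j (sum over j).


Step 1: lower the first index. For a diagonal metric, g_{ia} T^{aj} = g_{ii} T^{ij} (no sum on i).
g_{22} = 2
S_2{}^1 = 2 * T^{21} = 2 * -4 = -8
S_2{}^2 = 2 * T^{22} = 2 * 3 = 6
Step 2: contract S_2{}^j with v_j.
S_2{}^1 * v_1 = -8 * 3 = -24
S_2{}^2 * v_2 = 6 * 2 = 12
Result = -24 + 12 = -12

-12


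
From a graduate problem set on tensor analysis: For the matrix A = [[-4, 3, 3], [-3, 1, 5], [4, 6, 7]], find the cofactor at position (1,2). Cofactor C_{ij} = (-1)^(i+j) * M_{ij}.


To find cofactor C_{12}, delete row 1 and column 2.
The resulting 2x2 submatrix is: [[-3, 5], [4, 7]]
Minor M_{12} = -3*7 - 5*4
  = -21 - 20 = -41
Sign = (-1)^(1+2) = (-1)^3 = -1
Cofactor C_{12} = -1 * -41 = 41

41


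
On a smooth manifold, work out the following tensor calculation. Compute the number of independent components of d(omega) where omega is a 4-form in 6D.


The exterior derivative of a p-form is a (p+1)-form.
Its number of independent components is C(n, p+1).
n = 6, p+1 = 5
C(6, 5) = 6

6


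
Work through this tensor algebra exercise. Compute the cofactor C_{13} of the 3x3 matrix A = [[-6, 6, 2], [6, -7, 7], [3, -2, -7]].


To find cofactor C_{13}, delete row 1 and column 3.
The resulting 2x2 submatrix is: [[6, -7], [3, -2]]
Minor M_{13} = 6*-2 - -7*3
  = -12 - -21 = 9
Sign = (-1)^(1+3) = (-1)^4 = 1
Cofactor C_{13} = 1 * 9 = 9

9


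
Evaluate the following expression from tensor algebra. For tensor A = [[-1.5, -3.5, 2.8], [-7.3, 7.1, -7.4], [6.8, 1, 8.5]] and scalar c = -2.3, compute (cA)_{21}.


Scalar multiplication: (cA)_{ij} = c * A_{ij}.
c = -2.3
A_{21} = -7.3
(cA)_{21} = -2.3 * -7.3 = 16.79

16.79


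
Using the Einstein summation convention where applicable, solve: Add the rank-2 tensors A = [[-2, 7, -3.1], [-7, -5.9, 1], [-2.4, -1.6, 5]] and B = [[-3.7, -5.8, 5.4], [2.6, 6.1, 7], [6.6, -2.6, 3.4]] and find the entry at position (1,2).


Tensor addition is component-wise: (A + B)_{ij} = A_{ij} + B_{ij}.
A_{12} = 7
B_{12} = -5.8
(A + B)_{12} = 7 + -5.8 = 1.2

1.2


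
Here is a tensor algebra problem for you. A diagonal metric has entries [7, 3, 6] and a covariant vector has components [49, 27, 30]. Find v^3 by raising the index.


To raise an index with a diagonal metric: v^i = v_i / g_{ii}.
For index 3: v_3 = 30, g_{33} = 6
v^3 = 30 / 6 = 5

5


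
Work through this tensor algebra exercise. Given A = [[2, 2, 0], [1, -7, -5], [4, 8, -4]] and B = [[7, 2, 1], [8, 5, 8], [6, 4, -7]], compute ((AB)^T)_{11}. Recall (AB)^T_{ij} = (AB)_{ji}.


(AB)^T_{ij} = (AB)_{ji} = sum_k A_{jk} B_{ki}.
For i=1, j=1 we need (AB)_{11}:
A_{11} * B_{11} = 2 * 7 = 14
A_{12} * B_{21} = 2 * 8 = 16
A_{13} * B_{31} = 0 * 6 = 0
Sum = 14 + 16 + 0 = 30

30


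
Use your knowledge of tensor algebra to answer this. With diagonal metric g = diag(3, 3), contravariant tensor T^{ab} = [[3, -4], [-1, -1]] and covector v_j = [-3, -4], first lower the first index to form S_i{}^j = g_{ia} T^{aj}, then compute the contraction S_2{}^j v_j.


Step 1: lower the first index. For a diagonal metric, g_{ia} T^{aj} = g_{ii} T^{ij} (no sum on i).
g_{22} = 3
S_2{}^1 = 3 * T^{21} = 3 * -1 = -3
S_2{}^2 = 3 * T^{22} = 3 * -1 = -3
Step 2: contract S_2{}^j with v_j.
S_2{}^1 * v_1 = -3 * -3 = 9
S_2{}^2 * v_2 = -3 * -4 = 12
Result = 9 + 12 = 21

21


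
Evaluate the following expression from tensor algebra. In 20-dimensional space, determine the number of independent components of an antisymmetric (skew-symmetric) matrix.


An antisymmetric rank-2 tensor satisfies A_{ij} = -A_{ji}, so diagonal entries are zero.
The independent components are the upper-triangular entries: C(n, 2) = n(n-1)/2.
n = 20
C(20, 2) = 20 * 19 / 2 = 380 / 2 = 190

190


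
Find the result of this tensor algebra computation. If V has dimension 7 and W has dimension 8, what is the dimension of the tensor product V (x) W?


The dimension of a tensor product is the product of dimensions.
dim(V) = 7, dim(W) = 8
dim(V (x) W) = 7 * 8 = 56

56
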